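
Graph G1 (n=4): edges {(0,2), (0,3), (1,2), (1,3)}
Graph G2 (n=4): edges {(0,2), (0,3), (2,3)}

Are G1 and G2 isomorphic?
No, not isomorphic

The graphs are NOT isomorphic.

Counting triangles (3-cliques): G1 has 0, G2 has 1.
Triangle count is an isomorphism invariant, so differing triangle counts rule out isomorphism.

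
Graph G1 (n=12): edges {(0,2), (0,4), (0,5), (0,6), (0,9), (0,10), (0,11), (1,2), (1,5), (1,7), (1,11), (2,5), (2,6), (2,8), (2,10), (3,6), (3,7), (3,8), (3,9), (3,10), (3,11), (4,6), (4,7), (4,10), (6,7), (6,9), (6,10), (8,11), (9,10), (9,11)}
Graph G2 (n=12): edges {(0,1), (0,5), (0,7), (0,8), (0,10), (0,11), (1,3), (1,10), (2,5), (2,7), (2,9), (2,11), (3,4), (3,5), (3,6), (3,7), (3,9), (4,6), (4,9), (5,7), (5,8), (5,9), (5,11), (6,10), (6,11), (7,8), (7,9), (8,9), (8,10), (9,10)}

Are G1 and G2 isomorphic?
Yes, isomorphic

The graphs are isomorphic.
One valid mapping φ: V(G1) → V(G2): 0→9, 1→6, 2→3, 3→0, 4→2, 5→4, 6→5, 7→11, 8→1, 9→8, 10→7, 11→10

Verify φ preserves adjacency — for each edge of G1, its image is an edge of G2:
  (0,2) → (φ(0),φ(2)) = (3,9) ∈ E(G2) ✓
  (0,4) → (φ(0),φ(4)) = (2,9) ∈ E(G2) ✓
  (0,5) → (φ(0),φ(5)) = (4,9) ∈ E(G2) ✓
  (0,6) → (φ(0),φ(6)) = (5,9) ∈ E(G2) ✓
  (0,9) → (φ(0),φ(9)) = (8,9) ∈ E(G2) ✓
  (0,10) → (φ(0),φ(10)) = (7,9) ∈ E(G2) ✓
  (0,11) → (φ(0),φ(11)) = (9,10) ∈ E(G2) ✓
  (1,2) → (φ(1),φ(2)) = (3,6) ∈ E(G2) ✓
  (1,5) → (φ(1),φ(5)) = (4,6) ∈ E(G2) ✓
  (1,7) → (φ(1),φ(7)) = (6,11) ∈ E(G2) ✓
  (1,11) → (φ(1),φ(11)) = (6,10) ∈ E(G2) ✓
  (2,5) → (φ(2),φ(5)) = (3,4) ∈ E(G2) ✓
  (2,6) → (φ(2),φ(6)) = (3,5) ∈ E(G2) ✓
  (2,8) → (φ(2),φ(8)) = (1,3) ∈ E(G2) ✓
  (2,10) → (φ(2),φ(10)) = (3,7) ∈ E(G2) ✓
  (3,6) → (φ(3),φ(6)) = (0,5) ∈ E(G2) ✓
  (3,7) → (φ(3),φ(7)) = (0,11) ∈ E(G2) ✓
  (3,8) → (φ(3),φ(8)) = (0,1) ∈ E(G2) ✓
  (3,9) → (φ(3),φ(9)) = (0,8) ∈ E(G2) ✓
  (3,10) → (φ(3),φ(10)) = (0,7) ∈ E(G2) ✓
  (3,11) → (φ(3),φ(11)) = (0,10) ∈ E(G2) ✓
  (4,6) → (φ(4),φ(6)) = (2,5) ∈ E(G2) ✓
  (4,7) → (φ(4),φ(7)) = (2,11) ∈ E(G2) ✓
  (4,10) → (φ(4),φ(10)) = (2,7) ∈ E(G2) ✓
  (6,7) → (φ(6),φ(7)) = (5,11) ∈ E(G2) ✓
  (6,9) → (φ(6),φ(9)) = (5,8) ∈ E(G2) ✓
  (6,10) → (φ(6),φ(10)) = (5,7) ∈ E(G2) ✓
  (8,11) → (φ(8),φ(11)) = (1,10) ∈ E(G2) ✓
  (9,10) → (φ(9),φ(10)) = (7,8) ∈ E(G2) ✓
  (9,11) → (φ(9),φ(11)) = (8,10) ∈ E(G2) ✓
All 30 edges of G1 map to edges of G2, and |E(G1)| = |E(G2)| = 30, so φ is a bijection on edges as well as vertices. Hence G1 ≅ G2.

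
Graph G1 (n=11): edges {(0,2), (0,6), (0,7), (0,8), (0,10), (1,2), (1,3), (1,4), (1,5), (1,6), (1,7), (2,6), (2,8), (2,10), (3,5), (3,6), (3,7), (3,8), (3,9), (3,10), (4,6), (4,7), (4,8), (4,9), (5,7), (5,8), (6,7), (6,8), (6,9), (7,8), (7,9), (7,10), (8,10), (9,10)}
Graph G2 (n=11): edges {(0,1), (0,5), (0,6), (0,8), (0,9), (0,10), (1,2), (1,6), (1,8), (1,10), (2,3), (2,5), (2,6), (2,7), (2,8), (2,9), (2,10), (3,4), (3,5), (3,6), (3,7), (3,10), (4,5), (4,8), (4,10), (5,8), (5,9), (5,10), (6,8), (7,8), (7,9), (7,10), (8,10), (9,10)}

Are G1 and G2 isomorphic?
Yes, isomorphic

The graphs are isomorphic.
One valid mapping φ: V(G1) → V(G2): 0→1, 1→3, 2→6, 3→5, 4→7, 5→4, 6→2, 7→10, 8→8, 9→9, 10→0

Verify φ preserves adjacency — for each edge of G1, its image is an edge of G2:
  (0,2) → (φ(0),φ(2)) = (1,6) ∈ E(G2) ✓
  (0,6) → (φ(0),φ(6)) = (1,2) ∈ E(G2) ✓
  (0,7) → (φ(0),φ(7)) = (1,10) ∈ E(G2) ✓
  (0,8) → (φ(0),φ(8)) = (1,8) ∈ E(G2) ✓
  (0,10) → (φ(0),φ(10)) = (0,1) ∈ E(G2) ✓
  (1,2) → (φ(1),φ(2)) = (3,6) ∈ E(G2) ✓
  (1,3) → (φ(1),φ(3)) = (3,5) ∈ E(G2) ✓
  (1,4) → (φ(1),φ(4)) = (3,7) ∈ E(G2) ✓
  (1,5) → (φ(1),φ(5)) = (3,4) ∈ E(G2) ✓
  (1,6) → (φ(1),φ(6)) = (2,3) ∈ E(G2) ✓
  (1,7) → (φ(1),φ(7)) = (3,10) ∈ E(G2) ✓
  (2,6) → (φ(2),φ(6)) = (2,6) ∈ E(G2) ✓
  (2,8) → (φ(2),φ(8)) = (6,8) ∈ E(G2) ✓
  (2,10) → (φ(2),φ(10)) = (0,6) ∈ E(G2) ✓
  (3,5) → (φ(3),φ(5)) = (4,5) ∈ E(G2) ✓
  (3,6) → (φ(3),φ(6)) = (2,5) ∈ E(G2) ✓
  (3,7) → (φ(3),φ(7)) = (5,10) ∈ E(G2) ✓
  (3,8) → (φ(3),φ(8)) = (5,8) ∈ E(G2) ✓
  (3,9) → (φ(3),φ(9)) = (5,9) ∈ E(G2) ✓
  (3,10) → (φ(3),φ(10)) = (0,5) ∈ E(G2) ✓
  (4,6) → (φ(4),φ(6)) = (2,7) ∈ E(G2) ✓
  (4,7) → (φ(4),φ(7)) = (7,10) ∈ E(G2) ✓
  (4,8) → (φ(4),φ(8)) = (7,8) ∈ E(G2) ✓
  (4,9) → (φ(4),φ(9)) = (7,9) ∈ E(G2) ✓
  (5,7) → (φ(5),φ(7)) = (4,10) ∈ E(G2) ✓
  (5,8) → (φ(5),φ(8)) = (4,8) ∈ E(G2) ✓
  (6,7) → (φ(6),φ(7)) = (2,10) ∈ E(G2) ✓
  (6,8) → (φ(6),φ(8)) = (2,8) ∈ E(G2) ✓
  (6,9) → (φ(6),φ(9)) = (2,9) ∈ E(G2) ✓
  (7,8) → (φ(7),φ(8)) = (8,10) ∈ E(G2) ✓
  (7,9) → (φ(7),φ(9)) = (9,10) ∈ E(G2) ✓
  (7,10) → (φ(7),φ(10)) = (0,10) ∈ E(G2) ✓
  (8,10) → (φ(8),φ(10)) = (0,8) ∈ E(G2) ✓
  (9,10) → (φ(9),φ(10)) = (0,9) ∈ E(G2) ✓
All 34 edges of G1 map to edges of G2, and |E(G1)| = |E(G2)| = 34, so φ is a bijection on edges as well as vertices. Hence G1 ≅ G2.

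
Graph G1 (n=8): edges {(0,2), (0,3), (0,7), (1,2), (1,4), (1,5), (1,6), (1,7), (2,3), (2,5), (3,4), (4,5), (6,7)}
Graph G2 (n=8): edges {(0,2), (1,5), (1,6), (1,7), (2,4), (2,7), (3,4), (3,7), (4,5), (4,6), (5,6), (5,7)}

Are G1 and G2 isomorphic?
No, not isomorphic

The graphs are NOT isomorphic.

Counting triangles (3-cliques): G1 has 4, G2 has 3.
Triangle count is an isomorphism invariant, so differing triangle counts rule out isomorphism.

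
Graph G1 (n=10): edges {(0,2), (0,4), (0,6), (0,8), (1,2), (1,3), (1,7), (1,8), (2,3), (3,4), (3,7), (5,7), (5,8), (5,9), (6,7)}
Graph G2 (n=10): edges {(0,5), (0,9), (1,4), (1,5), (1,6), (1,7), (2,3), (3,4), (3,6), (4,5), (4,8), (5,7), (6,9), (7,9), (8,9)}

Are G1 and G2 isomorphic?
Yes, isomorphic

The graphs are isomorphic.
One valid mapping φ: V(G1) → V(G2): 0→9, 1→1, 2→7, 3→5, 4→0, 5→3, 6→8, 7→4, 8→6, 9→2

Verify φ preserves adjacency — for each edge of G1, its image is an edge of G2:
  (0,2) → (φ(0),φ(2)) = (7,9) ∈ E(G2) ✓
  (0,4) → (φ(0),φ(4)) = (0,9) ∈ E(G2) ✓
  (0,6) → (φ(0),φ(6)) = (8,9) ∈ E(G2) ✓
  (0,8) → (φ(0),φ(8)) = (6,9) ∈ E(G2) ✓
  (1,2) → (φ(1),φ(2)) = (1,7) ∈ E(G2) ✓
  (1,3) → (φ(1),φ(3)) = (1,5) ∈ E(G2) ✓
  (1,7) → (φ(1),φ(7)) = (1,4) ∈ E(G2) ✓
  (1,8) → (φ(1),φ(8)) = (1,6) ∈ E(G2) ✓
  (2,3) → (φ(2),φ(3)) = (5,7) ∈ E(G2) ✓
  (3,4) → (φ(3),φ(4)) = (0,5) ∈ E(G2) ✓
  (3,7) → (φ(3),φ(7)) = (4,5) ∈ E(G2) ✓
  (5,7) → (φ(5),φ(7)) = (3,4) ∈ E(G2) ✓
  (5,8) → (φ(5),φ(8)) = (3,6) ∈ E(G2) ✓
  (5,9) → (φ(5),φ(9)) = (2,3) ∈ E(G2) ✓
  (6,7) → (φ(6),φ(7)) = (4,8) ∈ E(G2) ✓
All 15 edges of G1 map to edges of G2, and |E(G1)| = |E(G2)| = 15, so φ is a bijection on edges as well as vertices. Hence G1 ≅ G2.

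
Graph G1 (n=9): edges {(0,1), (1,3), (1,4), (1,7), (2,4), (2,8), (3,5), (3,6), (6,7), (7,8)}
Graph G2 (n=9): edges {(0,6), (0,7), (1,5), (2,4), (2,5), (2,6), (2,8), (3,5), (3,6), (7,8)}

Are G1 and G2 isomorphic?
Yes, isomorphic

The graphs are isomorphic.
One valid mapping φ: V(G1) → V(G2): 0→4, 1→2, 2→7, 3→5, 4→8, 5→1, 6→3, 7→6, 8→0

Verify φ preserves adjacency — for each edge of G1, its image is an edge of G2:
  (0,1) → (φ(0),φ(1)) = (2,4) ∈ E(G2) ✓
  (1,3) → (φ(1),φ(3)) = (2,5) ∈ E(G2) ✓
  (1,4) → (φ(1),φ(4)) = (2,8) ∈ E(G2) ✓
  (1,7) → (φ(1),φ(7)) = (2,6) ∈ E(G2) ✓
  (2,4) → (φ(2),φ(4)) = (7,8) ∈ E(G2) ✓
  (2,8) → (φ(2),φ(8)) = (0,7) ∈ E(G2) ✓
  (3,5) → (φ(3),φ(5)) = (1,5) ∈ E(G2) ✓
  (3,6) → (φ(3),φ(6)) = (3,5) ∈ E(G2) ✓
  (6,7) → (φ(6),φ(7)) = (3,6) ∈ E(G2) ✓
  (7,8) → (φ(7),φ(8)) = (0,6) ∈ E(G2) ✓
All 10 edges of G1 map to edges of G2, and |E(G1)| = |E(G2)| = 10, so φ is a bijection on edges as well as vertices. Hence G1 ≅ G2.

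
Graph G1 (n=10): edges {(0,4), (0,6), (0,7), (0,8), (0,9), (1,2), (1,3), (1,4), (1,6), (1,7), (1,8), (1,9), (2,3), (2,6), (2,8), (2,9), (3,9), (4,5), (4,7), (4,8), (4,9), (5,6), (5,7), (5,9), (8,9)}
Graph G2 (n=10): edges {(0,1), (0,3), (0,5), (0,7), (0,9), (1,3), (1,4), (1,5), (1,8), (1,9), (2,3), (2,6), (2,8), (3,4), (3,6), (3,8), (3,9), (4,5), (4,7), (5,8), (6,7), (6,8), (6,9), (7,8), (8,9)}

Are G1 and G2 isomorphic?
Yes, isomorphic

The graphs are isomorphic.
One valid mapping φ: V(G1) → V(G2): 0→0, 1→8, 2→6, 3→2, 4→1, 5→4, 6→7, 7→5, 8→9, 9→3

Verify φ preserves adjacency — for each edge of G1, its image is an edge of G2:
  (0,4) → (φ(0),φ(4)) = (0,1) ∈ E(G2) ✓
  (0,6) → (φ(0),φ(6)) = (0,7) ∈ E(G2) ✓
  (0,7) → (φ(0),φ(7)) = (0,5) ∈ E(G2) ✓
  (0,8) → (φ(0),φ(8)) = (0,9) ∈ E(G2) ✓
  (0,9) → (φ(0),φ(9)) = (0,3) ∈ E(G2) ✓
  (1,2) → (φ(1),φ(2)) = (6,8) ∈ E(G2) ✓
  (1,3) → (φ(1),φ(3)) = (2,8) ∈ E(G2) ✓
  (1,4) → (φ(1),φ(4)) = (1,8) ∈ E(G2) ✓
  (1,6) → (φ(1),φ(6)) = (7,8) ∈ E(G2) ✓
  (1,7) → (φ(1),φ(7)) = (5,8) ∈ E(G2) ✓
  (1,8) → (φ(1),φ(8)) = (8,9) ∈ E(G2) ✓
  (1,9) → (φ(1),φ(9)) = (3,8) ∈ E(G2) ✓
  (2,3) → (φ(2),φ(3)) = (2,6) ∈ E(G2) ✓
  (2,6) → (φ(2),φ(6)) = (6,7) ∈ E(G2) ✓
  (2,8) → (φ(2),φ(8)) = (6,9) ∈ E(G2) ✓
  (2,9) → (φ(2),φ(9)) = (3,6) ∈ E(G2) ✓
  (3,9) → (φ(3),φ(9)) = (2,3) ∈ E(G2) ✓
  (4,5) → (φ(4),φ(5)) = (1,4) ∈ E(G2) ✓
  (4,7) → (φ(4),φ(7)) = (1,5) ∈ E(G2) ✓
  (4,8) → (φ(4),φ(8)) = (1,9) ∈ E(G2) ✓
  (4,9) → (φ(4),φ(9)) = (1,3) ∈ E(G2) ✓
  (5,6) → (φ(5),φ(6)) = (4,7) ∈ E(G2) ✓
  (5,7) → (φ(5),φ(7)) = (4,5) ∈ E(G2) ✓
  (5,9) → (φ(5),φ(9)) = (3,4) ∈ E(G2) ✓
  (8,9) → (φ(8),φ(9)) = (3,9) ∈ E(G2) ✓
All 25 edges of G1 map to edges of G2, and |E(G1)| = |E(G2)| = 25, so φ is a bijection on edges as well as vertices. Hence G1 ≅ G2.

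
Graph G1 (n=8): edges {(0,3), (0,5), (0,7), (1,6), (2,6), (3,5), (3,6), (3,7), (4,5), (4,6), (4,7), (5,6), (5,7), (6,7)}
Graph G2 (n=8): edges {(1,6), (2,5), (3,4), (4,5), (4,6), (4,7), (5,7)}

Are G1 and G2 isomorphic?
No, not isomorphic

The graphs are NOT isomorphic.

Connected components of G1: 1 component(s) with vertex sets [[0, 1, 2, 3, 4, 5, 6, 7]], sizes [8].
Connected components of G2: 2 component(s) with vertex sets [[0], [1, 2, 3, 4, 5, 6, 7]], sizes [1, 7].
The number of connected components (and the multiset of component sizes) is an isomorphism invariant — an isomorphism maps each component of G1 bijectively onto a component of G2. Since G1 has 1 component(s) and G2 has 2, they cannot be isomorphic.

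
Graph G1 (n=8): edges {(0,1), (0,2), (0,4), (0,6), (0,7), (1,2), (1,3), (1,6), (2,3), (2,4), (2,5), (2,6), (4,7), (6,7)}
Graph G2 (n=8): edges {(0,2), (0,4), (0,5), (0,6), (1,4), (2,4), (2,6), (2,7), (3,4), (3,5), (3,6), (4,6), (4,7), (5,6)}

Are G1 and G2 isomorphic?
Yes, isomorphic

The graphs are isomorphic.
One valid mapping φ: V(G1) → V(G2): 0→6, 1→2, 2→4, 3→7, 4→3, 5→1, 6→0, 7→5

Verify φ preserves adjacency — for each edge of G1, its image is an edge of G2:
  (0,1) → (φ(0),φ(1)) = (2,6) ∈ E(G2) ✓
  (0,2) → (φ(0),φ(2)) = (4,6) ∈ E(G2) ✓
  (0,4) → (φ(0),φ(4)) = (3,6) ∈ E(G2) ✓
  (0,6) → (φ(0),φ(6)) = (0,6) ∈ E(G2) ✓
  (0,7) → (φ(0),φ(7)) = (5,6) ∈ E(G2) ✓
  (1,2) → (φ(1),φ(2)) = (2,4) ∈ E(G2) ✓
  (1,3) → (φ(1),φ(3)) = (2,7) ∈ E(G2) ✓
  (1,6) → (φ(1),φ(6)) = (0,2) ∈ E(G2) ✓
  (2,3) → (φ(2),φ(3)) = (4,7) ∈ E(G2) ✓
  (2,4) → (φ(2),φ(4)) = (3,4) ∈ E(G2) ✓
  (2,5) → (φ(2),φ(5)) = (1,4) ∈ E(G2) ✓
  (2,6) → (φ(2),φ(6)) = (0,4) ∈ E(G2) ✓
  (4,7) → (φ(4),φ(7)) = (3,5) ∈ E(G2) ✓
  (6,7) → (φ(6),φ(7)) = (0,5) ∈ E(G2) ✓
All 14 edges of G1 map to edges of G2, and |E(G1)| = |E(G2)| = 14, so φ is a bijection on edges as well as vertices. Hence G1 ≅ G2.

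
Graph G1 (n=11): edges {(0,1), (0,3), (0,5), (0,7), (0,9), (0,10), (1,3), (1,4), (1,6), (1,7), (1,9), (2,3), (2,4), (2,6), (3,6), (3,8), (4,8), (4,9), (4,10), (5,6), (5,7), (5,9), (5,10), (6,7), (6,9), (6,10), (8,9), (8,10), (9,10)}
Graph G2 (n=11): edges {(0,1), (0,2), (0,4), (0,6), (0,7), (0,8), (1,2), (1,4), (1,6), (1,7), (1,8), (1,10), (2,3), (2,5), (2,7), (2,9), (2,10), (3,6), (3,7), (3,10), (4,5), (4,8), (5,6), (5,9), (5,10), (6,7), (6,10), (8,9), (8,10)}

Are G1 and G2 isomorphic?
Yes, isomorphic

The graphs are isomorphic.
One valid mapping φ: V(G1) → V(G2): 0→6, 1→10, 2→9, 3→5, 4→8, 5→7, 6→2, 7→3, 8→4, 9→1, 10→0

Verify φ preserves adjacency — for each edge of G1, its image is an edge of G2:
  (0,1) → (φ(0),φ(1)) = (6,10) ∈ E(G2) ✓
  (0,3) → (φ(0),φ(3)) = (5,6) ∈ E(G2) ✓
  (0,5) → (φ(0),φ(5)) = (6,7) ∈ E(G2) ✓
  (0,7) → (φ(0),φ(7)) = (3,6) ∈ E(G2) ✓
  (0,9) → (φ(0),φ(9)) = (1,6) ∈ E(G2) ✓
  (0,10) → (φ(0),φ(10)) = (0,6) ∈ E(G2) ✓
  (1,3) → (φ(1),φ(3)) = (5,10) ∈ E(G2) ✓
  (1,4) → (φ(1),φ(4)) = (8,10) ∈ E(G2) ✓
  (1,6) → (φ(1),φ(6)) = (2,10) ∈ E(G2) ✓
  (1,7) → (φ(1),φ(7)) = (3,10) ∈ E(G2) ✓
  (1,9) → (φ(1),φ(9)) = (1,10) ∈ E(G2) ✓
  (2,3) → (φ(2),φ(3)) = (5,9) ∈ E(G2) ✓
  (2,4) → (φ(2),φ(4)) = (8,9) ∈ E(G2) ✓
  (2,6) → (φ(2),φ(6)) = (2,9) ∈ E(G2) ✓
  (3,6) → (φ(3),φ(6)) = (2,5) ∈ E(G2) ✓
  (3,8) → (φ(3),φ(8)) = (4,5) ∈ E(G2) ✓
  (4,8) → (φ(4),φ(8)) = (4,8) ∈ E(G2) ✓
  (4,9) → (φ(4),φ(9)) = (1,8) ∈ E(G2) ✓
  (4,10) → (φ(4),φ(10)) = (0,8) ∈ E(G2) ✓
  (5,6) → (φ(5),φ(6)) = (2,7) ∈ E(G2) ✓
  (5,7) → (φ(5),φ(7)) = (3,7) ∈ E(G2) ✓
  (5,9) → (φ(5),φ(9)) = (1,7) ∈ E(G2) ✓
  (5,10) → (φ(5),φ(10)) = (0,7) ∈ E(G2) ✓
  (6,7) → (φ(6),φ(7)) = (2,3) ∈ E(G2) ✓
  (6,9) → (φ(6),φ(9)) = (1,2) ∈ E(G2) ✓
  (6,10) → (φ(6),φ(10)) = (0,2) ∈ E(G2) ✓
  (8,9) → (φ(8),φ(9)) = (1,4) ∈ E(G2) ✓
  (8,10) → (φ(8),φ(10)) = (0,4) ∈ E(G2) ✓
  (9,10) → (φ(9),φ(10)) = (0,1) ∈ E(G2) ✓
All 29 edges of G1 map to edges of G2, and |E(G1)| = |E(G2)| = 29, so φ is a bijection on edges as well as vertices. Hence G1 ≅ G2.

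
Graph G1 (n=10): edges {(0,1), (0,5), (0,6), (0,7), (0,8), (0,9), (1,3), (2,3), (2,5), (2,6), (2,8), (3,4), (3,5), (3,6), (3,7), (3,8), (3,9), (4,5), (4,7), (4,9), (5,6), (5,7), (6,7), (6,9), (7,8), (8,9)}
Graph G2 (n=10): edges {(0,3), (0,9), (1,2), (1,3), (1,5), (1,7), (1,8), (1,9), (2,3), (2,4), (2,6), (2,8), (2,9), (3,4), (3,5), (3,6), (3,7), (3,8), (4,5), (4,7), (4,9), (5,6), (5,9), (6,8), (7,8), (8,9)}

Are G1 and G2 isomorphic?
Yes, isomorphic

The graphs are isomorphic.
One valid mapping φ: V(G1) → V(G2): 0→9, 1→0, 2→7, 3→3, 4→6, 5→8, 6→1, 7→2, 8→4, 9→5

Verify φ preserves adjacency — for each edge of G1, its image is an edge of G2:
  (0,1) → (φ(0),φ(1)) = (0,9) ∈ E(G2) ✓
  (0,5) → (φ(0),φ(5)) = (8,9) ∈ E(G2) ✓
  (0,6) → (φ(0),φ(6)) = (1,9) ∈ E(G2) ✓
  (0,7) → (φ(0),φ(7)) = (2,9) ∈ E(G2) ✓
  (0,8) → (φ(0),φ(8)) = (4,9) ∈ E(G2) ✓
  (0,9) → (φ(0),φ(9)) = (5,9) ∈ E(G2) ✓
  (1,3) → (φ(1),φ(3)) = (0,3) ∈ E(G2) ✓
  (2,3) → (φ(2),φ(3)) = (3,7) ∈ E(G2) ✓
  (2,5) → (φ(2),φ(5)) = (7,8) ∈ E(G2) ✓
  (2,6) → (φ(2),φ(6)) = (1,7) ∈ E(G2) ✓
  (2,8) → (φ(2),φ(8)) = (4,7) ∈ E(G2) ✓
  (3,4) → (φ(3),φ(4)) = (3,6) ∈ E(G2) ✓
  (3,5) → (φ(3),φ(5)) = (3,8) ∈ E(G2) ✓
  (3,6) → (φ(3),φ(6)) = (1,3) ∈ E(G2) ✓
  (3,7) → (φ(3),φ(7)) = (2,3) ∈ E(G2) ✓
  (3,8) → (φ(3),φ(8)) = (3,4) ∈ E(G2) ✓
  (3,9) → (φ(3),φ(9)) = (3,5) ∈ E(G2) ✓
  (4,5) → (φ(4),φ(5)) = (6,8) ∈ E(G2) ✓
  (4,7) → (φ(4),φ(7)) = (2,6) ∈ E(G2) ✓
  (4,9) → (φ(4),φ(9)) = (5,6) ∈ E(G2) ✓
  (5,6) → (φ(5),φ(6)) = (1,8) ∈ E(G2) ✓
  (5,7) → (φ(5),φ(7)) = (2,8) ∈ E(G2) ✓
  (6,7) → (φ(6),φ(7)) = (1,2) ∈ E(G2) ✓
  (6,9) → (φ(6),φ(9)) = (1,5) ∈ E(G2) ✓
  (7,8) → (φ(7),φ(8)) = (2,4) ∈ E(G2) ✓
  (8,9) → (φ(8),φ(9)) = (4,5) ∈ E(G2) ✓
All 26 edges of G1 map to edges of G2, and |E(G1)| = |E(G2)| = 26, so φ is a bijection on edges as well as vertices. Hence G1 ≅ G2.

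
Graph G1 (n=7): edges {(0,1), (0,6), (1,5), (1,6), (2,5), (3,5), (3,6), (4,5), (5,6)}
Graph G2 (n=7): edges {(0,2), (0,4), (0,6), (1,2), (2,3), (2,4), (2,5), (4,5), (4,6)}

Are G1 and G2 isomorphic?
Yes, isomorphic

The graphs are isomorphic.
One valid mapping φ: V(G1) → V(G2): 0→6, 1→0, 2→3, 3→5, 4→1, 5→2, 6→4

Verify φ preserves adjacency — for each edge of G1, its image is an edge of G2:
  (0,1) → (φ(0),φ(1)) = (0,6) ∈ E(G2) ✓
  (0,6) → (φ(0),φ(6)) = (4,6) ∈ E(G2) ✓
  (1,5) → (φ(1),φ(5)) = (0,2) ∈ E(G2) ✓
  (1,6) → (φ(1),φ(6)) = (0,4) ∈ E(G2) ✓
  (2,5) → (φ(2),φ(5)) = (2,3) ∈ E(G2) ✓
  (3,5) → (φ(3),φ(5)) = (2,5) ∈ E(G2) ✓
  (3,6) → (φ(3),φ(6)) = (4,5) ∈ E(G2) ✓
  (4,5) → (φ(4),φ(5)) = (1,2) ∈ E(G2) ✓
  (5,6) → (φ(5),φ(6)) = (2,4) ∈ E(G2) ✓
All 9 edges of G1 map to edges of G2, and |E(G1)| = |E(G2)| = 9, so φ is a bijection on edges as well as vertices. Hence G1 ≅ G2.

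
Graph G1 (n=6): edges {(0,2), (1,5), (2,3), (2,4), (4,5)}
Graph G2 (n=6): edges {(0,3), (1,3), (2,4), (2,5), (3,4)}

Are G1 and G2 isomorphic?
Yes, isomorphic

The graphs are isomorphic.
One valid mapping φ: V(G1) → V(G2): 0→1, 1→5, 2→3, 3→0, 4→4, 5→2

Verify φ preserves adjacency — for each edge of G1, its image is an edge of G2:
  (0,2) → (φ(0),φ(2)) = (1,3) ∈ E(G2) ✓
  (1,5) → (φ(1),φ(5)) = (2,5) ∈ E(G2) ✓
  (2,3) → (φ(2),φ(3)) = (0,3) ∈ E(G2) ✓
  (2,4) → (φ(2),φ(4)) = (3,4) ∈ E(G2) ✓
  (4,5) → (φ(4),φ(5)) = (2,4) ∈ E(G2) ✓
All 5 edges of G1 map to edges of G2, and |E(G1)| = |E(G2)| = 5, so φ is a bijection on edges as well as vertices. Hence G1 ≅ G2.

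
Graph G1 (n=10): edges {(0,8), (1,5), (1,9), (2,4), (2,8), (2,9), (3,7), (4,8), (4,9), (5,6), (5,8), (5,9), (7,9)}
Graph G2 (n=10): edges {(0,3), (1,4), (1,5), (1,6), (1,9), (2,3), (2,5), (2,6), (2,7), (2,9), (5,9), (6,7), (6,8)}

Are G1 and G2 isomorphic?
Yes, isomorphic

The graphs are isomorphic.
One valid mapping φ: V(G1) → V(G2): 0→4, 1→7, 2→9, 3→0, 4→5, 5→6, 6→8, 7→3, 8→1, 9→2

Verify φ preserves adjacency — for each edge of G1, its image is an edge of G2:
  (0,8) → (φ(0),φ(8)) = (1,4) ∈ E(G2) ✓
  (1,5) → (φ(1),φ(5)) = (6,7) ∈ E(G2) ✓
  (1,9) → (φ(1),φ(9)) = (2,7) ∈ E(G2) ✓
  (2,4) → (φ(2),φ(4)) = (5,9) ∈ E(G2) ✓
  (2,8) → (φ(2),φ(8)) = (1,9) ∈ E(G2) ✓
  (2,9) → (φ(2),φ(9)) = (2,9) ∈ E(G2) ✓
  (3,7) → (φ(3),φ(7)) = (0,3) ∈ E(G2) ✓
  (4,8) → (φ(4),φ(8)) = (1,5) ∈ E(G2) ✓
  (4,9) → (φ(4),φ(9)) = (2,5) ∈ E(G2) ✓
  (5,6) → (φ(5),φ(6)) = (6,8) ∈ E(G2) ✓
  (5,8) → (φ(5),φ(8)) = (1,6) ∈ E(G2) ✓
  (5,9) → (φ(5),φ(9)) = (2,6) ∈ E(G2) ✓
  (7,9) → (φ(7),φ(9)) = (2,3) ∈ E(G2) ✓
All 13 edges of G1 map to edges of G2, and |E(G1)| = |E(G2)| = 13, so φ is a bijection on edges as well as vertices. Hence G1 ≅ G2.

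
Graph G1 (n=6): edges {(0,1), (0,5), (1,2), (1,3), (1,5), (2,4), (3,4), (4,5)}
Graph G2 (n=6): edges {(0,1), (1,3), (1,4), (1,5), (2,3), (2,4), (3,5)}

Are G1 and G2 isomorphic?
No, not isomorphic

The graphs are NOT isomorphic.

Degrees in G1: deg(0)=2, deg(1)=4, deg(2)=2, deg(3)=2, deg(4)=3, deg(5)=3.
Sorted degree sequence of G1: [4, 3, 3, 2, 2, 2].
Degrees in G2: deg(0)=1, deg(1)=4, deg(2)=2, deg(3)=3, deg(4)=2, deg(5)=2.
Sorted degree sequence of G2: [4, 3, 2, 2, 2, 1].
The (sorted) degree sequence is an isomorphism invariant, so since G1 and G2 have different degree sequences they cannot be isomorphic.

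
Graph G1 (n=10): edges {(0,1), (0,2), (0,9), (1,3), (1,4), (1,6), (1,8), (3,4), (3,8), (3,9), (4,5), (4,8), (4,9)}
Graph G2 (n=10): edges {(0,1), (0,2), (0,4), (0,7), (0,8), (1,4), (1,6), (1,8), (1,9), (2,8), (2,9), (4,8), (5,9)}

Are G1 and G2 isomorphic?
Yes, isomorphic

The graphs are isomorphic.
One valid mapping φ: V(G1) → V(G2): 0→9, 1→1, 2→5, 3→8, 4→0, 5→7, 6→6, 7→3, 8→4, 9→2

Verify φ preserves adjacency — for each edge of G1, its image is an edge of G2:
  (0,1) → (φ(0),φ(1)) = (1,9) ∈ E(G2) ✓
  (0,2) → (φ(0),φ(2)) = (5,9) ∈ E(G2) ✓
  (0,9) → (φ(0),φ(9)) = (2,9) ∈ E(G2) ✓
  (1,3) → (φ(1),φ(3)) = (1,8) ∈ E(G2) ✓
  (1,4) → (φ(1),φ(4)) = (0,1) ∈ E(G2) ✓
  (1,6) → (φ(1),φ(6)) = (1,6) ∈ E(G2) ✓
  (1,8) → (φ(1),φ(8)) = (1,4) ∈ E(G2) ✓
  (3,4) → (φ(3),φ(4)) = (0,8) ∈ E(G2) ✓
  (3,8) → (φ(3),φ(8)) = (4,8) ∈ E(G2) ✓
  (3,9) → (φ(3),φ(9)) = (2,8) ∈ E(G2) ✓
  (4,5) → (φ(4),φ(5)) = (0,7) ∈ E(G2) ✓
  (4,8) → (φ(4),φ(8)) = (0,4) ∈ E(G2) ✓
  (4,9) → (φ(4),φ(9)) = (0,2) ∈ E(G2) ✓
All 13 edges of G1 map to edges of G2, and |E(G1)| = |E(G2)| = 13, so φ is a bijection on edges as well as vertices. Hence G1 ≅ G2.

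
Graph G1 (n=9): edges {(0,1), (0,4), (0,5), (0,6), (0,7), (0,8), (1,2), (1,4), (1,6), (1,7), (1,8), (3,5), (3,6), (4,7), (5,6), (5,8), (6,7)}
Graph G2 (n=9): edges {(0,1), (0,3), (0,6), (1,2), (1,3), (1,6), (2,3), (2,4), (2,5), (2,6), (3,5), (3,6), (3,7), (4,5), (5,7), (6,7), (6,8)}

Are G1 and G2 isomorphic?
Yes, isomorphic

The graphs are isomorphic.
One valid mapping φ: V(G1) → V(G2): 0→3, 1→6, 2→8, 3→4, 4→0, 5→5, 6→2, 7→1, 8→7

Verify φ preserves adjacency — for each edge of G1, its image is an edge of G2:
  (0,1) → (φ(0),φ(1)) = (3,6) ∈ E(G2) ✓
  (0,4) → (φ(0),φ(4)) = (0,3) ∈ E(G2) ✓
  (0,5) → (φ(0),φ(5)) = (3,5) ∈ E(G2) ✓
  (0,6) → (φ(0),φ(6)) = (2,3) ∈ E(G2) ✓
  (0,7) → (φ(0),φ(7)) = (1,3) ∈ E(G2) ✓
  (0,8) → (φ(0),φ(8)) = (3,7) ∈ E(G2) ✓
  (1,2) → (φ(1),φ(2)) = (6,8) ∈ E(G2) ✓
  (1,4) → (φ(1),φ(4)) = (0,6) ∈ E(G2) ✓
  (1,6) → (φ(1),φ(6)) = (2,6) ∈ E(G2) ✓
  (1,7) → (φ(1),φ(7)) = (1,6) ∈ E(G2) ✓
  (1,8) → (φ(1),φ(8)) = (6,7) ∈ E(G2) ✓
  (3,5) → (φ(3),φ(5)) = (4,5) ∈ E(G2) ✓
  (3,6) → (φ(3),φ(6)) = (2,4) ∈ E(G2) ✓
  (4,7) → (φ(4),φ(7)) = (0,1) ∈ E(G2) ✓
  (5,6) → (φ(5),φ(6)) = (2,5) ∈ E(G2) ✓
  (5,8) → (φ(5),φ(8)) = (5,7) ∈ E(G2) ✓
  (6,7) → (φ(6),φ(7)) = (1,2) ∈ E(G2) ✓
All 17 edges of G1 map to edges of G2, and |E(G1)| = |E(G2)| = 17, so φ is a bijection on edges as well as vertices. Hence G1 ≅ G2.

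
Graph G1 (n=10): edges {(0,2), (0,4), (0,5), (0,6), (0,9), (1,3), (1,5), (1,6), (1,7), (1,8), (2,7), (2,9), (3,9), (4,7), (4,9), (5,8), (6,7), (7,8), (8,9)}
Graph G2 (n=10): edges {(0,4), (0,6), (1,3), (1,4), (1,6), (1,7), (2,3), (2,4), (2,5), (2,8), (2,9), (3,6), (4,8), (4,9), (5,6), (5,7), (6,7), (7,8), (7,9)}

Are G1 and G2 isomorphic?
Yes, isomorphic

The graphs are isomorphic.
One valid mapping φ: V(G1) → V(G2): 0→2, 1→6, 2→8, 3→0, 4→9, 5→3, 6→5, 7→7, 8→1, 9→4

Verify φ preserves adjacency — for each edge of G1, its image is an edge of G2:
  (0,2) → (φ(0),φ(2)) = (2,8) ∈ E(G2) ✓
  (0,4) → (φ(0),φ(4)) = (2,9) ∈ E(G2) ✓
  (0,5) → (φ(0),φ(5)) = (2,3) ∈ E(G2) ✓
  (0,6) → (φ(0),φ(6)) = (2,5) ∈ E(G2) ✓
  (0,9) → (φ(0),φ(9)) = (2,4) ∈ E(G2) ✓
  (1,3) → (φ(1),φ(3)) = (0,6) ∈ E(G2) ✓
  (1,5) → (φ(1),φ(5)) = (3,6) ∈ E(G2) ✓
  (1,6) → (φ(1),φ(6)) = (5,6) ∈ E(G2) ✓
  (1,7) → (φ(1),φ(7)) = (6,7) ∈ E(G2) ✓
  (1,8) → (φ(1),φ(8)) = (1,6) ∈ E(G2) ✓
  (2,7) → (φ(2),φ(7)) = (7,8) ∈ E(G2) ✓
  (2,9) → (φ(2),φ(9)) = (4,8) ∈ E(G2) ✓
  (3,9) → (φ(3),φ(9)) = (0,4) ∈ E(G2) ✓
  (4,7) → (φ(4),φ(7)) = (7,9) ∈ E(G2) ✓
  (4,9) → (φ(4),φ(9)) = (4,9) ∈ E(G2) ✓
  (5,8) → (φ(5),φ(8)) = (1,3) ∈ E(G2) ✓
  (6,7) → (φ(6),φ(7)) = (5,7) ∈ E(G2) ✓
  (7,8) → (φ(7),φ(8)) = (1,7) ∈ E(G2) ✓
  (8,9) → (φ(8),φ(9)) = (1,4) ∈ E(G2) ✓
All 19 edges of G1 map to edges of G2, and |E(G1)| = |E(G2)| = 19, so φ is a bijection on edges as well as vertices. Hence G1 ≅ G2.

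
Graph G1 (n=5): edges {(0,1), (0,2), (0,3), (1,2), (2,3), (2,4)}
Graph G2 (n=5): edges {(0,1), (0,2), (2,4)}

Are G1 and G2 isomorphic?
No, not isomorphic

The graphs are NOT isomorphic.

Degrees in G1: deg(0)=3, deg(1)=2, deg(2)=4, deg(3)=2, deg(4)=1.
Sorted degree sequence of G1: [4, 3, 2, 2, 1].
Degrees in G2: deg(0)=2, deg(1)=1, deg(2)=2, deg(3)=0, deg(4)=1.
Sorted degree sequence of G2: [2, 2, 1, 1, 0].
The (sorted) degree sequence is an isomorphism invariant, so since G1 and G2 have different degree sequences they cannot be isomorphic.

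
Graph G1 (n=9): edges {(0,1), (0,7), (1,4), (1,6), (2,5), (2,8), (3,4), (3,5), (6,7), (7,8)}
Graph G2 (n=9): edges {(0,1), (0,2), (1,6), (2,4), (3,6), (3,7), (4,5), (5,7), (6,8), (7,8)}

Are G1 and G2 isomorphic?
Yes, isomorphic

The graphs are isomorphic.
One valid mapping φ: V(G1) → V(G2): 0→3, 1→7, 2→0, 3→4, 4→5, 5→2, 6→8, 7→6, 8→1

Verify φ preserves adjacency — for each edge of G1, its image is an edge of G2:
  (0,1) → (φ(0),φ(1)) = (3,7) ∈ E(G2) ✓
  (0,7) → (φ(0),φ(7)) = (3,6) ∈ E(G2) ✓
  (1,4) → (φ(1),φ(4)) = (5,7) ∈ E(G2) ✓
  (1,6) → (φ(1),φ(6)) = (7,8) ∈ E(G2) ✓
  (2,5) → (φ(2),φ(5)) = (0,2) ∈ E(G2) ✓
  (2,8) → (φ(2),φ(8)) = (0,1) ∈ E(G2) ✓
  (3,4) → (φ(3),φ(4)) = (4,5) ∈ E(G2) ✓
  (3,5) → (φ(3),φ(5)) = (2,4) ∈ E(G2) ✓
  (6,7) → (φ(6),φ(7)) = (6,8) ∈ E(G2) ✓
  (7,8) → (φ(7),φ(8)) = (1,6) ∈ E(G2) ✓
All 10 edges of G1 map to edges of G2, and |E(G1)| = |E(G2)| = 10, so φ is a bijection on edges as well as vertices. Hence G1 ≅ G2.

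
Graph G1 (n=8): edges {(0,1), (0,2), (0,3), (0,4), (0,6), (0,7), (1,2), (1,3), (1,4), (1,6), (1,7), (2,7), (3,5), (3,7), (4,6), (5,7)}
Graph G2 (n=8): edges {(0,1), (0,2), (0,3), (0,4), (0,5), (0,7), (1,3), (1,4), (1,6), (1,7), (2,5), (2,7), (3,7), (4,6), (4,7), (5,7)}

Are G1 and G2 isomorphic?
Yes, isomorphic

The graphs are isomorphic.
One valid mapping φ: V(G1) → V(G2): 0→7, 1→0, 2→3, 3→4, 4→5, 5→6, 6→2, 7→1

Verify φ preserves adjacency — for each edge of G1, its image is an edge of G2:
  (0,1) → (φ(0),φ(1)) = (0,7) ∈ E(G2) ✓
  (0,2) → (φ(0),φ(2)) = (3,7) ∈ E(G2) ✓
  (0,3) → (φ(0),φ(3)) = (4,7) ∈ E(G2) ✓
  (0,4) → (φ(0),φ(4)) = (5,7) ∈ E(G2) ✓
  (0,6) → (φ(0),φ(6)) = (2,7) ∈ E(G2) ✓
  (0,7) → (φ(0),φ(7)) = (1,7) ∈ E(G2) ✓
  (1,2) → (φ(1),φ(2)) = (0,3) ∈ E(G2) ✓
  (1,3) → (φ(1),φ(3)) = (0,4) ∈ E(G2) ✓
  (1,4) → (φ(1),φ(4)) = (0,5) ∈ E(G2) ✓
  (1,6) → (φ(1),φ(6)) = (0,2) ∈ E(G2) ✓
  (1,7) → (φ(1),φ(7)) = (0,1) ∈ E(G2) ✓
  (2,7) → (φ(2),φ(7)) = (1,3) ∈ E(G2) ✓
  (3,5) → (φ(3),φ(5)) = (4,6) ∈ E(G2) ✓
  (3,7) → (φ(3),φ(7)) = (1,4) ∈ E(G2) ✓
  (4,6) → (φ(4),φ(6)) = (2,5) ∈ E(G2) ✓
  (5,7) → (φ(5),φ(7)) = (1,6) ∈ E(G2) ✓
All 16 edges of G1 map to edges of G2, and |E(G1)| = |E(G2)| = 16, so φ is a bijection on edges as well as vertices. Hence G1 ≅ G2.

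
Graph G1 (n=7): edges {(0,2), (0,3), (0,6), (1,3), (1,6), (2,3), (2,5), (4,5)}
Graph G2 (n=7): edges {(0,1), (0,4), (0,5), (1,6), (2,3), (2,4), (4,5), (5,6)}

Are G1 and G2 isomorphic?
Yes, isomorphic

The graphs are isomorphic.
One valid mapping φ: V(G1) → V(G2): 0→0, 1→6, 2→4, 3→5, 4→3, 5→2, 6→1

Verify φ preserves adjacency — for each edge of G1, its image is an edge of G2:
  (0,2) → (φ(0),φ(2)) = (0,4) ∈ E(G2) ✓
  (0,3) → (φ(0),φ(3)) = (0,5) ∈ E(G2) ✓
  (0,6) → (φ(0),φ(6)) = (0,1) ∈ E(G2) ✓
  (1,3) → (φ(1),φ(3)) = (5,6) ∈ E(G2) ✓
  (1,6) → (φ(1),φ(6)) = (1,6) ∈ E(G2) ✓
  (2,3) → (φ(2),φ(3)) = (4,5) ∈ E(G2) ✓
  (2,5) → (φ(2),φ(5)) = (2,4) ∈ E(G2) ✓
  (4,5) → (φ(4),φ(5)) = (2,3) ∈ E(G2) ✓
All 8 edges of G1 map to edges of G2, and |E(G1)| = |E(G2)| = 8, so φ is a bijection on edges as well as vertices. Hence G1 ≅ G2.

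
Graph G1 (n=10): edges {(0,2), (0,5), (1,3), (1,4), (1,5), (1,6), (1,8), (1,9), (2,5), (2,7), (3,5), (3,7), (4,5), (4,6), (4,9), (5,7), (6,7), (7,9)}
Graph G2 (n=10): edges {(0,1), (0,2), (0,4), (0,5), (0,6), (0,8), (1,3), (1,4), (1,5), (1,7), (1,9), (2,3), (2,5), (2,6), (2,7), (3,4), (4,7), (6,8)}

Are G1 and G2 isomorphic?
Yes, isomorphic

The graphs are isomorphic.
One valid mapping φ: V(G1) → V(G2): 0→8, 1→1, 2→6, 3→5, 4→4, 5→0, 6→7, 7→2, 8→9, 9→3

Verify φ preserves adjacency — for each edge of G1, its image is an edge of G2:
  (0,2) → (φ(0),φ(2)) = (6,8) ∈ E(G2) ✓
  (0,5) → (φ(0),φ(5)) = (0,8) ∈ E(G2) ✓
  (1,3) → (φ(1),φ(3)) = (1,5) ∈ E(G2) ✓
  (1,4) → (φ(1),φ(4)) = (1,4) ∈ E(G2) ✓
  (1,5) → (φ(1),φ(5)) = (0,1) ∈ E(G2) ✓
  (1,6) → (φ(1),φ(6)) = (1,7) ∈ E(G2) ✓
  (1,8) → (φ(1),φ(8)) = (1,9) ∈ E(G2) ✓
  (1,9) → (φ(1),φ(9)) = (1,3) ∈ E(G2) ✓
  (2,5) → (φ(2),φ(5)) = (0,6) ∈ E(G2) ✓
  (2,7) → (φ(2),φ(7)) = (2,6) ∈ E(G2) ✓
  (3,5) → (φ(3),φ(5)) = (0,5) ∈ E(G2) ✓
  (3,7) → (φ(3),φ(7)) = (2,5) ∈ E(G2) ✓
  (4,5) → (φ(4),φ(5)) = (0,4) ∈ E(G2) ✓
  (4,6) → (φ(4),φ(6)) = (4,7) ∈ E(G2) ✓
  (4,9) → (φ(4),φ(9)) = (3,4) ∈ E(G2) ✓
  (5,7) → (φ(5),φ(7)) = (0,2) ∈ E(G2) ✓
  (6,7) → (φ(6),φ(7)) = (2,7) ∈ E(G2) ✓
  (7,9) → (φ(7),φ(9)) = (2,3) ∈ E(G2) ✓
All 18 edges of G1 map to edges of G2, and |E(G1)| = |E(G2)| = 18, so φ is a bijection on edges as well as vertices. Hence G1 ≅ G2.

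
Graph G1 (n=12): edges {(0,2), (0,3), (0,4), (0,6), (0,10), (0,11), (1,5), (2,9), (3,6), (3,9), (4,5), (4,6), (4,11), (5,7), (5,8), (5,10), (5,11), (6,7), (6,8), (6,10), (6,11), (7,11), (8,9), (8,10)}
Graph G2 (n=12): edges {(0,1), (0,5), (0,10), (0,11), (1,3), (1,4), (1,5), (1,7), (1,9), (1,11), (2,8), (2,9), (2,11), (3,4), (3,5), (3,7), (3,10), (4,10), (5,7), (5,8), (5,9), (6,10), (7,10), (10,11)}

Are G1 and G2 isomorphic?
Yes, isomorphic

The graphs are isomorphic.
One valid mapping φ: V(G1) → V(G2): 0→5, 1→6, 2→8, 3→9, 4→7, 5→10, 6→1, 7→4, 8→11, 9→2, 10→0, 11→3

Verify φ preserves adjacency — for each edge of G1, its image is an edge of G2:
  (0,2) → (φ(0),φ(2)) = (5,8) ∈ E(G2) ✓
  (0,3) → (φ(0),φ(3)) = (5,9) ∈ E(G2) ✓
  (0,4) → (φ(0),φ(4)) = (5,7) ∈ E(G2) ✓
  (0,6) → (φ(0),φ(6)) = (1,5) ∈ E(G2) ✓
  (0,10) → (φ(0),φ(10)) = (0,5) ∈ E(G2) ✓
  (0,11) → (φ(0),φ(11)) = (3,5) ∈ E(G2) ✓
  (1,5) → (φ(1),φ(5)) = (6,10) ∈ E(G2) ✓
  (2,9) → (φ(2),φ(9)) = (2,8) ∈ E(G2) ✓
  (3,6) → (φ(3),φ(6)) = (1,9) ∈ E(G2) ✓
  (3,9) → (φ(3),φ(9)) = (2,9) ∈ E(G2) ✓
  (4,5) → (φ(4),φ(5)) = (7,10) ∈ E(G2) ✓
  (4,6) → (φ(4),φ(6)) = (1,7) ∈ E(G2) ✓
  (4,11) → (φ(4),φ(11)) = (3,7) ∈ E(G2) ✓
  (5,7) → (φ(5),φ(7)) = (4,10) ∈ E(G2) ✓
  (5,8) → (φ(5),φ(8)) = (10,11) ∈ E(G2) ✓
  (5,10) → (φ(5),φ(10)) = (0,10) ∈ E(G2) ✓
  (5,11) → (φ(5),φ(11)) = (3,10) ∈ E(G2) ✓
  (6,7) → (φ(6),φ(7)) = (1,4) ∈ E(G2) ✓
  (6,8) → (φ(6),φ(8)) = (1,11) ∈ E(G2) ✓
  (6,10) → (φ(6),φ(10)) = (0,1) ∈ E(G2) ✓
  (6,11) → (φ(6),φ(11)) = (1,3) ∈ E(G2) ✓
  (7,11) → (φ(7),φ(11)) = (3,4) ∈ E(G2) ✓
  (8,9) → (φ(8),φ(9)) = (2,11) ∈ E(G2) ✓
  (8,10) → (φ(8),φ(10)) = (0,11) ∈ E(G2) ✓
All 24 edges of G1 map to edges of G2, and |E(G1)| = |E(G2)| = 24, so φ is a bijection on edges as well as vertices. Hence G1 ≅ G2.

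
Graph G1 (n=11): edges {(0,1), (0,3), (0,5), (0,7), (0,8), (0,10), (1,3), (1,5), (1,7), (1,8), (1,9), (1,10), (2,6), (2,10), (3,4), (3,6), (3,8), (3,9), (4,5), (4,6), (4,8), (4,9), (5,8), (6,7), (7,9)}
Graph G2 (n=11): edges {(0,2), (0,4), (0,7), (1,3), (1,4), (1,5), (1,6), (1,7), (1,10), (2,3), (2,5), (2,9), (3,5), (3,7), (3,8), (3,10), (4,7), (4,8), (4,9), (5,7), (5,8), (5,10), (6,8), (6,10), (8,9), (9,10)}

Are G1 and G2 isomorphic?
No, not isomorphic

The graphs are NOT isomorphic.

Degrees in G1: deg(0)=6, deg(1)=7, deg(2)=2, deg(3)=6, deg(4)=5, deg(5)=4, deg(6)=4, deg(7)=4, deg(8)=5, deg(9)=4, deg(10)=3.
Sorted degree sequence of G1: [7, 6, 6, 5, 5, 4, 4, 4, 4, 3, 2].
Degrees in G2: deg(0)=3, deg(1)=6, deg(2)=4, deg(3)=6, deg(4)=5, deg(5)=6, deg(6)=3, deg(7)=5, deg(8)=5, deg(9)=4, deg(10)=5.
Sorted degree sequence of G2: [6, 6, 6, 5, 5, 5, 5, 4, 4, 3, 3].
The (sorted) degree sequence is an isomorphism invariant, so since G1 and G2 have different degree sequences they cannot be isomorphic.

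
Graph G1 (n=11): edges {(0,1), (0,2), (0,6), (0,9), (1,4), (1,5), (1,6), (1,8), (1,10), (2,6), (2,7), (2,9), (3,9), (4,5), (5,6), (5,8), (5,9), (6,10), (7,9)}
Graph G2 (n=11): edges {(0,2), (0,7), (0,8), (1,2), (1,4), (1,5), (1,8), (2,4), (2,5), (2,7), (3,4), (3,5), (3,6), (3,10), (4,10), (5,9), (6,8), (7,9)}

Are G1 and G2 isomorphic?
No, not isomorphic

The graphs are NOT isomorphic.

Degrees in G1: deg(0)=4, deg(1)=6, deg(2)=4, deg(3)=1, deg(4)=2, deg(5)=5, deg(6)=5, deg(7)=2, deg(8)=2, deg(9)=5, deg(10)=2.
Sorted degree sequence of G1: [6, 5, 5, 5, 4, 4, 2, 2, 2, 2, 1].
Degrees in G2: deg(0)=3, deg(1)=4, deg(2)=5, deg(3)=4, deg(4)=4, deg(5)=4, deg(6)=2, deg(7)=3, deg(8)=3, deg(9)=2, deg(10)=2.
Sorted degree sequence of G2: [5, 4, 4, 4, 4, 3, 3, 3, 2, 2, 2].
The (sorted) degree sequence is an isomorphism invariant, so since G1 and G2 have different degree sequences they cannot be isomorphic.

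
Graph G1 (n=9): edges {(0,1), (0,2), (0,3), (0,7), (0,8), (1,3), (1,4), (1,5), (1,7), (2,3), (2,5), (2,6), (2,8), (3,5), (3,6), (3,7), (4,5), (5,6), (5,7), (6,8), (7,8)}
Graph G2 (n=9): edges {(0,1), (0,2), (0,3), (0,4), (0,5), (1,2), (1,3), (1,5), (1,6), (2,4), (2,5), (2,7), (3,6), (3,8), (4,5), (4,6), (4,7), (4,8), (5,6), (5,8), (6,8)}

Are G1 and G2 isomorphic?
Yes, isomorphic

The graphs are isomorphic.
One valid mapping φ: V(G1) → V(G2): 0→1, 1→2, 2→6, 3→5, 4→7, 5→4, 6→8, 7→0, 8→3

Verify φ preserves adjacency — for each edge of G1, its image is an edge of G2:
  (0,1) → (φ(0),φ(1)) = (1,2) ∈ E(G2) ✓
  (0,2) → (φ(0),φ(2)) = (1,6) ∈ E(G2) ✓
  (0,3) → (φ(0),φ(3)) = (1,5) ∈ E(G2) ✓
  (0,7) → (φ(0),φ(7)) = (0,1) ∈ E(G2) ✓
  (0,8) → (φ(0),φ(8)) = (1,3) ∈ E(G2) ✓
  (1,3) → (φ(1),φ(3)) = (2,5) ∈ E(G2) ✓
  (1,4) → (φ(1),φ(4)) = (2,7) ∈ E(G2) ✓
  (1,5) → (φ(1),φ(5)) = (2,4) ∈ E(G2) ✓
  (1,7) → (φ(1),φ(7)) = (0,2) ∈ E(G2) ✓
  (2,3) → (φ(2),φ(3)) = (5,6) ∈ E(G2) ✓
  (2,5) → (φ(2),φ(5)) = (4,6) ∈ E(G2) ✓
  (2,6) → (φ(2),φ(6)) = (6,8) ∈ E(G2) ✓
  (2,8) → (φ(2),φ(8)) = (3,6) ∈ E(G2) ✓
  (3,5) → (φ(3),φ(5)) = (4,5) ∈ E(G2) ✓
  (3,6) → (φ(3),φ(6)) = (5,8) ∈ E(G2) ✓
  (3,7) → (φ(3),φ(7)) = (0,5) ∈ E(G2) ✓
  (4,5) → (φ(4),φ(5)) = (4,7) ∈ E(G2) ✓
  (5,6) → (φ(5),φ(6)) = (4,8) ∈ E(G2) ✓
  (5,7) → (φ(5),φ(7)) = (0,4) ∈ E(G2) ✓
  (6,8) → (φ(6),φ(8)) = (3,8) ∈ E(G2) ✓
  (7,8) → (φ(7),φ(8)) = (0,3) ∈ E(G2) ✓
All 21 edges of G1 map to edges of G2, and |E(G1)| = |E(G2)| = 21, so φ is a bijection on edges as well as vertices. Hence G1 ≅ G2.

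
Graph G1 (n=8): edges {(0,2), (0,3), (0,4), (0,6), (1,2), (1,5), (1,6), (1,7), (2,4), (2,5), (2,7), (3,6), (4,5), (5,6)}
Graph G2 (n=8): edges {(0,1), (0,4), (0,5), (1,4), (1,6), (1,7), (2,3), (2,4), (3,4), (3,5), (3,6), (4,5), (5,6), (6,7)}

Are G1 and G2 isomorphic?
Yes, isomorphic

The graphs are isomorphic.
One valid mapping φ: V(G1) → V(G2): 0→1, 1→3, 2→4, 3→7, 4→0, 5→5, 6→6, 7→2

Verify φ preserves adjacency — for each edge of G1, its image is an edge of G2:
  (0,2) → (φ(0),φ(2)) = (1,4) ∈ E(G2) ✓
  (0,3) → (φ(0),φ(3)) = (1,7) ∈ E(G2) ✓
  (0,4) → (φ(0),φ(4)) = (0,1) ∈ E(G2) ✓
  (0,6) → (φ(0),φ(6)) = (1,6) ∈ E(G2) ✓
  (1,2) → (φ(1),φ(2)) = (3,4) ∈ E(G2) ✓
  (1,5) → (φ(1),φ(5)) = (3,5) ∈ E(G2) ✓
  (1,6) → (φ(1),φ(6)) = (3,6) ∈ E(G2) ✓
  (1,7) → (φ(1),φ(7)) = (2,3) ∈ E(G2) ✓
  (2,4) → (φ(2),φ(4)) = (0,4) ∈ E(G2) ✓
  (2,5) → (φ(2),φ(5)) = (4,5) ∈ E(G2) ✓
  (2,7) → (φ(2),φ(7)) = (2,4) ∈ E(G2) ✓
  (3,6) → (φ(3),φ(6)) = (6,7) ∈ E(G2) ✓
  (4,5) → (φ(4),φ(5)) = (0,5) ∈ E(G2) ✓
  (5,6) → (φ(5),φ(6)) = (5,6) ∈ E(G2) ✓
All 14 edges of G1 map to edges of G2, and |E(G1)| = |E(G2)| = 14, so φ is a bijection on edges as well as vertices. Hence G1 ≅ G2.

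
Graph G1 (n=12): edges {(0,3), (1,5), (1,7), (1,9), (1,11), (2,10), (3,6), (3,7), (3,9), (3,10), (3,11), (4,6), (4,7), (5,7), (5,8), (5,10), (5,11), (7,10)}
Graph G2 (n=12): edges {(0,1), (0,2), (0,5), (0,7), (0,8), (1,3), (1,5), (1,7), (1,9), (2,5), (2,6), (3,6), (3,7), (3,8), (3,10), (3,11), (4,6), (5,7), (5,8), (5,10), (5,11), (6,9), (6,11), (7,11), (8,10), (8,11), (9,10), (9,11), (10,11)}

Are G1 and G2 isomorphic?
No, not isomorphic

The graphs are NOT isomorphic.

Counting triangles (3-cliques): G1 has 4, G2 has 19.
Triangle count is an isomorphism invariant, so differing triangle counts rule out isomorphism.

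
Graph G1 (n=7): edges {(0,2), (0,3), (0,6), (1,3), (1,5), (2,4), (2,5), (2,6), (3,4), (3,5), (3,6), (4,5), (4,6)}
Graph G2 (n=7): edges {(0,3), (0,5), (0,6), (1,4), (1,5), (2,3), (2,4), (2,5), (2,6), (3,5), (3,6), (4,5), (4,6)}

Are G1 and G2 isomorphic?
Yes, isomorphic

The graphs are isomorphic.
One valid mapping φ: V(G1) → V(G2): 0→0, 1→1, 2→6, 3→5, 4→2, 5→4, 6→3

Verify φ preserves adjacency — for each edge of G1, its image is an edge of G2:
  (0,2) → (φ(0),φ(2)) = (0,6) ∈ E(G2) ✓
  (0,3) → (φ(0),φ(3)) = (0,5) ∈ E(G2) ✓
  (0,6) → (φ(0),φ(6)) = (0,3) ∈ E(G2) ✓
  (1,3) → (φ(1),φ(3)) = (1,5) ∈ E(G2) ✓
  (1,5) → (φ(1),φ(5)) = (1,4) ∈ E(G2) ✓
  (2,4) → (φ(2),φ(4)) = (2,6) ∈ E(G2) ✓
  (2,5) → (φ(2),φ(5)) = (4,6) ∈ E(G2) ✓
  (2,6) → (φ(2),φ(6)) = (3,6) ∈ E(G2) ✓
  (3,4) → (φ(3),φ(4)) = (2,5) ∈ E(G2) ✓
  (3,5) → (φ(3),φ(5)) = (4,5) ∈ E(G2) ✓
  (3,6) → (φ(3),φ(6)) = (3,5) ∈ E(G2) ✓
  (4,5) → (φ(4),φ(5)) = (2,4) ∈ E(G2) ✓
  (4,6) → (φ(4),φ(6)) = (2,3) ∈ E(G2) ✓
All 13 edges of G1 map to edges of G2, and |E(G1)| = |E(G2)| = 13, so φ is a bijection on edges as well as vertices. Hence G1 ≅ G2.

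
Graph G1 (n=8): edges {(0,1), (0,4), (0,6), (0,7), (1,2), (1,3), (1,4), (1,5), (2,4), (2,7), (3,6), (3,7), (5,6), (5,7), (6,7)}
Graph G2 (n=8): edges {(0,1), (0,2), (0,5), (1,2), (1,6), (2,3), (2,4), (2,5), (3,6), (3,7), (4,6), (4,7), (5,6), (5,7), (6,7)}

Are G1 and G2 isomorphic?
Yes, isomorphic

The graphs are isomorphic.
One valid mapping φ: V(G1) → V(G2): 0→5, 1→2, 2→1, 3→4, 4→0, 5→3, 6→7, 7→6

Verify φ preserves adjacency — for each edge of G1, its image is an edge of G2:
  (0,1) → (φ(0),φ(1)) = (2,5) ∈ E(G2) ✓
  (0,4) → (φ(0),φ(4)) = (0,5) ∈ E(G2) ✓
  (0,6) → (φ(0),φ(6)) = (5,7) ∈ E(G2) ✓
  (0,7) → (φ(0),φ(7)) = (5,6) ∈ E(G2) ✓
  (1,2) → (φ(1),φ(2)) = (1,2) ∈ E(G2) ✓
  (1,3) → (φ(1),φ(3)) = (2,4) ∈ E(G2) ✓
  (1,4) → (φ(1),φ(4)) = (0,2) ∈ E(G2) ✓
  (1,5) → (φ(1),φ(5)) = (2,3) ∈ E(G2) ✓
  (2,4) → (φ(2),φ(4)) = (0,1) ∈ E(G2) ✓
  (2,7) → (φ(2),φ(7)) = (1,6) ∈ E(G2) ✓
  (3,6) → (φ(3),φ(6)) = (4,7) ∈ E(G2) ✓
  (3,7) → (φ(3),φ(7)) = (4,6) ∈ E(G2) ✓
  (5,6) → (φ(5),φ(6)) = (3,7) ∈ E(G2) ✓
  (5,7) → (φ(5),φ(7)) = (3,6) ∈ E(G2) ✓
  (6,7) → (φ(6),φ(7)) = (6,7) ∈ E(G2) ✓
All 15 edges of G1 map to edges of G2, and |E(G1)| = |E(G2)| = 15, so φ is a bijection on edges as well as vertices. Hence G1 ≅ G2.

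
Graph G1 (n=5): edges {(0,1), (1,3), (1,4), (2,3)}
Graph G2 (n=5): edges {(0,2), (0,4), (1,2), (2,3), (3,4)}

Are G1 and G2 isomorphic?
No, not isomorphic

The graphs are NOT isomorphic.

Degrees in G1: deg(0)=1, deg(1)=3, deg(2)=1, deg(3)=2, deg(4)=1.
Sorted degree sequence of G1: [3, 2, 1, 1, 1].
Degrees in G2: deg(0)=2, deg(1)=1, deg(2)=3, deg(3)=2, deg(4)=2.
Sorted degree sequence of G2: [3, 2, 2, 2, 1].
The (sorted) degree sequence is an isomorphism invariant, so since G1 and G2 have different degree sequences they cannot be isomorphic.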